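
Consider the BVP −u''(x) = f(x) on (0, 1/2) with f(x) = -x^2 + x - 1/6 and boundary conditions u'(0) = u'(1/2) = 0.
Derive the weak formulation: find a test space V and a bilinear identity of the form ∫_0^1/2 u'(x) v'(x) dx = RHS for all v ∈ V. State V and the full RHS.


V = H^1(0, 1/2) (no boundary constraint on v; u is determined up to an additive constant); weak form: ∫_0^1/2 u'v' dx = ∫_0^1/2 (-x^2 + x - 1/6) v dx for all v ∈ V.

Multiply both sides by a test function v and integrate from 0 to 1/2:
  ∫_0^1/2 −u''(x) v(x) dx = ∫_0^1/2 f(x) v(x) dx.
Integrate the LHS by parts once:
  ∫_0^1/2 −u'' v dx = −[u'(x) v(x)]_0^1/2 + ∫_0^1/2 u'(x) v'(x) dx.
Thus ∫_0^1/2 u'(x) v'(x) dx = ∫_0^1/2 f(x) v(x) dx + [u'(x) v(x)]_0^1/2.
Choose V so that boundary terms are either known or forced to vanish.
u has homogeneous Neumann: u'(0) = u'(1/2) = 0. So [u' v]_0^1/2 = 0·v(1/2) − 0·v(0) = 0 for any v; take V = H^1(0, 1/2).
Weak formulation: find u (satisfying any essential BC) such that ∫_0^1/2 u'(x) v'(x) dx = ∫_0^1/2 f v dx for all v ∈ V (homogeneous Neumann, so boundary terms vanish).
Substituting f(x) = -x^2 + x - 1/6, the right-hand side is ∫_0^1/2 (-x^2 + x - 1/6) v dx.
Compatibility check (pure Neumann): taking v ≡ 1 ∈ V gives 0 = ∫_0^1/2 f dx + (0) − (0), i.e. ∫_0^1/2 f dx must equal u'(0) − u'(1/2) = 0. Indeed ∫_0^1/2 (-x^2 + x - 1/6) dx = 0, so the data are compatible. The solution is then unique only up to an additive constant (fix it e.g. by requiring ∫_0^1/2 u dx = 0).


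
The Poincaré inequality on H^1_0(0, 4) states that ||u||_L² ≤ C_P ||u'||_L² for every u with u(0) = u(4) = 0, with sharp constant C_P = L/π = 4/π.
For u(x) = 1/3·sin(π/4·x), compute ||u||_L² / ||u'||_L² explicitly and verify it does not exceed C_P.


||u||_L² / ||u'||_L² = 4/π = C_P.

u(x) = 1/3·sin(π/4·x), so u'(x) = π*cos(π*x/4)/12.
Writing u(x) = A·sin(kπx/L) with A = 1/3 and k = 1, use ∫_0^L sin²(kπx/L) dx = L/2 and ∫_0^L cos²(kπx/L) dx = L/2.
u² = 1/9·sin²(π/4·x) and (u')² = π^2/144·cos²(π/4·x), and each of sin², cos² integrates to L/2 = 2 over (0, 4).
∫_0^4 u² dx = 2/9, so ||u||_L² = sqrt(2)/3.
∫_0^4 (u')² dx = π^2/72, so ||u'||_L² = sqrt(2)*π/12.
Ratio ||u||_L² / ||u'||_L² = 4/π.
Sharp Poincaré constant on H^1_0(0, 4) is C_P = L/π = 4/π, achieved by sin(π/4·x).
This is the k = 1 eigenfunction (up to amplitude), so the ratio equals the sharp Poincaré constant exactly.


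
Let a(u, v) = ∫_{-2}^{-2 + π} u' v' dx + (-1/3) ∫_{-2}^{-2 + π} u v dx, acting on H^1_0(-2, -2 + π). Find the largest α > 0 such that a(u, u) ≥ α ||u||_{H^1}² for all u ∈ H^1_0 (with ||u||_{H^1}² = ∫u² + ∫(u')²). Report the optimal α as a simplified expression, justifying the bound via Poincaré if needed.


α = 1/3

Coercivity of a(·,·) on H^1_0(-2, -2 + π) means a(u, u) ≥ α ||u||_{H^1}² for every u ∈ H^1_0.
The interval has length L = π, and Poincaré/coercivity depend only on L. Here a(u, u) = ∫(u')² + (-1/3)·∫u².
Here c = -1/3 < 0 with |c| < (π/L)² = 1, so coercivity still holds. The condition a(u,u) ≥ α||u||_{H^1}² reads (1−α)∫(u')² ≥ (α−c)∫u². Any admissible α is ≤ 1 (rapidly oscillating u have ∫u²/∫(u')² → 0), and α = 1 would force 0 ≥ (1−c)∫u², impossible since c < 1; so 1−α > 0. By the sharp Poincaré inequality on H^1_0 of an interval of length L, ∫(u')² ≥ (π/L)²∫u² with equality for the first sine mode sin(π(x−x₀)/L) (x₀ the left endpoint), so the inequality holds for all u iff (1−α)(π/L)² ≥ α − c, i.e. α ≤ ((π/L)² + c)/((π/L)² + 1) = (1 + c(L/π)²)/(1 + (L/π)²). (Direct route, valid since c ≤ 0: Poincaré gives c∫u² ≥ c(L/π)²∫(u')², so a(u,u) ≥ (1 + c(L/π)²)∫(u')², while ||u||_{H^1}² ≤ (1 + (L/π)²)∫(u')²; dividing yields the same α.) With (π/L)² = 1 and c = -1/3, the largest admissible constant is α = ((π/L)² + c)/((π/L)² + 1).
Simplifying, α = 1/3.


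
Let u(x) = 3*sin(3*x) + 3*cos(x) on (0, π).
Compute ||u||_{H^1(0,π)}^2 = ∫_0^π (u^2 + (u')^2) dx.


||u||_{H^1(0,π)}^2 = 54*π

u'(x) = -3*sin(x) + 9*cos(3*x).
Expand u² and (u')² and integrate term by term on (0, π), using: for integers n ≥ 1, ∫_0^π sin²(nx) dx = ∫_0^π cos²(nx) dx = π/2; for n ≠ n', ∫_0^π sin(nx)sin(n'x) dx = ∫_0^π cos(nx)cos(n'x) dx = 0; and by product-to-sum, ∫_0^π sin(nx)cos(n'x) dx = ½∫_0^π [sin((n+n')x) + sin((n−n')x)] dx, which is 0 when n+n' is even and 2n/(n²−n'²) when n+n' is odd (it need not vanish on (0, π)).
  u² squared terms: (3)²·∫cos(x)² dx = 9·π/2 = 9*π/2;  (3)²·∫sin(3x)² dx = 9·π/2 = 9*π/2.
  u² cross terms: 2·(3)·(3)·∫cos(x)·sin(3x) dx = 18·(0) = 0.
  So ∫_0^π u² dx = 9*π/2 + 9*π/2 + 0 = 9*π.
  (u')² squared terms: (-3)²·∫sin(x)² dx = 9·π/2 = 9*π/2;  (9)²·∫cos(3x)² dx = 81·π/2 = 81*π/2.
  (u')² cross terms: 2·(-3)·(9)·∫sin(x)·cos(3x) dx = -54·(0) = 0.
  So ∫_0^π (u')² dx = 9*π/2 + 81*π/2 + 0 = 45*π.
||u||_{H^1}^2 = (9*π) + (45*π) = 54*π.


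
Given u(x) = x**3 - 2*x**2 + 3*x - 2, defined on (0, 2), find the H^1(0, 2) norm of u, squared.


||u||_{H^1}^2 = 2858/105

The H^1 norm (squared) on an interval (0, L) is
  ||u||_{H^1}^2 = ∫_0^L u(x)^2 dx + ∫_0^L u'(x)^2 dx.
Compute u'(x) = 3*x**2 - 4*x + 3.
Then u(x)^2 = x**6 - 4*x**5 + 10*x**4 - 16*x**3 + 17*x**2 - 12*x + 4 and u'(x)^2 = 9*x**4 - 24*x**3 + 34*x**2 - 24*x + 9.
Integrate each monomial from 0 to 2 using ∫_0^2 c·x^n dx = c·2^(n+1)/(n+1):
  ∫_0^2 u(x)^2 dx = ∫_0^2 (x^6 - 4*x^5 + 10*x^4 - 16*x^3 + 17*x^2 - 12*x + 4) dx. Term by term:
    ∫_0^2 x^6 dx = 128/7;  ∫_0^2 -4*x^5 dx = -128/3;  ∫_0^2 10*x^4 dx = 64;
    ∫_0^2 -16*x^3 dx = -64;  ∫_0^2 17*x^2 dx = 136/3;  ∫_0^2 -12*x dx = -24;
    ∫_0^2 4 dx = 8.
  Sum: 128/7 − 128/3 + 64 − 64 + 136/3 − 24 + 8 = 104/21.
  ∫_0^2 u'(x)^2 dx = ∫_0^2 (9*x^4 - 24*x^3 + 34*x^2 - 24*x + 9) dx. Term by term:
    ∫_0^2 9*x^4 dx = 288/5;  ∫_0^2 -24*x^3 dx = -96;  ∫_0^2 34*x^2 dx = 272/3;
    ∫_0^2 -24*x dx = -48;  ∫_0^2 9 dx = 18.
  Sum: 288/5 − 96 + 272/3 − 48 + 18 = 334/15.
Adding: ||u||_{H^1}^2 = 104/21 + 334/15 = 2858/105.


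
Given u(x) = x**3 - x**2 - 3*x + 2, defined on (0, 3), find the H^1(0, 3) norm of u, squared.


||u||_{H^1}^2 = 12693/70

The H^1 norm (squared) on an interval (0, L) is
  ||u||_{H^1}^2 = ∫_0^L u(x)^2 dx + ∫_0^L u'(x)^2 dx.
Compute u'(x) = 3*x**2 - 2*x - 3.
Then u(x)^2 = x**6 - 2*x**5 - 5*x**4 + 10*x**3 + 5*x**2 - 12*x + 4 and u'(x)^2 = 9*x**4 - 12*x**3 - 14*x**2 + 12*x + 9.
Integrate each monomial from 0 to 3 using ∫_0^3 c·x^n dx = c·3^(n+1)/(n+1):
  ∫_0^3 u(x)^2 dx = ∫_0^3 (x^6 - 2*x^5 - 5*x^4 + 10*x^3 + 5*x^2 - 12*x + 4) dx. Term by term:
    ∫_0^3 x^6 dx = 2187/7;  ∫_0^3 -2*x^5 dx = -243;  ∫_0^3 -5*x^4 dx = -243;
    ∫_0^3 10*x^3 dx = 405/2;  ∫_0^3 5*x^2 dx = 45;  ∫_0^3 -12*x dx = -54;
    ∫_0^3 4 dx = 12.
  Sum: 2187/7 − 243 − 243 + 405/2 + 45 − 54 + 12 = 447/14.
  ∫_0^3 u'(x)^2 dx = ∫_0^3 (9*x^4 - 12*x^3 - 14*x^2 + 12*x + 9) dx. Term by term:
    ∫_0^3 9*x^4 dx = 2187/5;  ∫_0^3 -12*x^3 dx = -243;  ∫_0^3 -14*x^2 dx = -126;
    ∫_0^3 12*x dx = 54;  ∫_0^3 9 dx = 27.
  Sum: 2187/5 − 243 − 126 + 54 + 27 = 747/5.
Adding: ||u||_{H^1}^2 = 447/14 + 747/5 = 12693/70.


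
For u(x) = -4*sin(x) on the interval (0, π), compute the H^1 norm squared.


||u||_{H^1(0,π)}^2 = 16*π

u'(x) = -4*cos(x).
Expand u² and (u')² and integrate term by term on (0, π), using: for integers n ≥ 1, ∫_0^π sin²(nx) dx = ∫_0^π cos²(nx) dx = π/2; for n ≠ n', ∫_0^π sin(nx)sin(n'x) dx = ∫_0^π cos(nx)cos(n'x) dx = 0; and by product-to-sum, ∫_0^π sin(nx)cos(n'x) dx = ½∫_0^π [sin((n+n')x) + sin((n−n')x)] dx, which is 0 when n+n' is even and 2n/(n²−n'²) when n+n' is odd (it need not vanish on (0, π)).
  u² squared terms: (-4)²·∫sin(x)² dx = 16·π/2 = 8*π.
  So ∫_0^π u² dx = 8*π.
  (u')² squared terms: (-4)²·∫cos(x)² dx = 16·π/2 = 8*π.
  So ∫_0^π (u')² dx = 8*π.
||u||_{H^1}^2 = (8*π) + (8*π) = 16*π.


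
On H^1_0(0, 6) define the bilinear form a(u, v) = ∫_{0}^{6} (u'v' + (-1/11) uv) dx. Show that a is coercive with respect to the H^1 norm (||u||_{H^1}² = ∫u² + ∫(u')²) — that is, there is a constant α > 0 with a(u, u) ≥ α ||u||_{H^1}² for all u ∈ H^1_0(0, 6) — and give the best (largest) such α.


α = (-36/11 + π^2)/(π^2 + 36)

Coercivity of a(·,·) on H^1_0(0, 6) means a(u, u) ≥ α ||u||_{H^1}² for every u ∈ H^1_0.
The interval has length L = 6, and Poincaré/coercivity depend only on L. Here a(u, u) = ∫(u')² + (-1/11)·∫u².
Here c = -1/11 < 0 with |c| < (π/L)² = π^2/36, so coercivity still holds. The condition a(u,u) ≥ α||u||_{H^1}² reads (1−α)∫(u')² ≥ (α−c)∫u². Any admissible α is ≤ 1 (rapidly oscillating u have ∫u²/∫(u')² → 0), and α = 1 would force 0 ≥ (1−c)∫u², impossible since c < 1; so 1−α > 0. By the sharp Poincaré inequality on H^1_0 of an interval of length L, ∫(u')² ≥ (π/L)²∫u² with equality for the first sine mode sin(π(x−x₀)/L) (x₀ the left endpoint), so the inequality holds for all u iff (1−α)(π/L)² ≥ α − c, i.e. α ≤ ((π/L)² + c)/((π/L)² + 1) = (1 + c(L/π)²)/(1 + (L/π)²). (Direct route, valid since c ≤ 0: Poincaré gives c∫u² ≥ c(L/π)²∫(u')², so a(u,u) ≥ (1 + c(L/π)²)∫(u')², while ||u||_{H^1}² ≤ (1 + (L/π)²)∫(u')²; dividing yields the same α.) With (π/L)² = π^2/36 and c = -1/11, the largest admissible constant is α = ((π/L)² + c)/((π/L)² + 1).
Simplifying, α = (-36/11 + π^2)/(π^2 + 36).


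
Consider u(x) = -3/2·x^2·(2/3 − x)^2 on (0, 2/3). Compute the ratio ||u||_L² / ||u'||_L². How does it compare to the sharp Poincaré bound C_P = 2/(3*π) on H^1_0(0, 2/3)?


||u||_L² / ||u'||_L² = sqrt(3)/9 < C_P = 2/(3*π).

u(x) = -3/2·x^2·(2/3 − x)^2, so u'(x) = 2*x*(-9*x^2 + 9*x - 2)/3.
u(x) = -3/2·x^2·(2/3 − x)^2 vanishes at x = 0 and x = 2/3, so u ∈ H^1_0(0, 2/3). Differentiate via the product rule and integrate the resulting polynomials term by term.
  ∫_0^2/3 u² dx = ∫_0^2/3 (9*x^8/4 - 6*x^7 + 6*x^6 - 8*x^5/3 + 4*x^4/9) dx. Term by term:
    ∫_0^2/3 9*x^8/4 dx = 128/19683;  ∫_0^2/3 -6*x^7 dx = -64/2187;  ∫_0^2/3 6*x^6 dx = 256/5103;
    ∫_0^2/3 -8*x^5/3 dx = -256/6561;  ∫_0^2/3 4*x^4/9 dx = 128/10935.
  Sum: 128/19683 − 64/2187 + 256/5103 − 256/6561 + 128/10935 = 64/688905.
  ∫_0^2/3 (u')² dx = ∫_0^2/3 (36*x^6 - 72*x^5 + 52*x^4 - 16*x^3 + 16*x^2/9) dx. Term by term:
    ∫_0^2/3 36*x^6 dx = 512/1701;  ∫_0^2/3 -72*x^5 dx = -256/243;  ∫_0^2/3 52*x^4 dx = 1664/1215;
    ∫_0^2/3 -16*x^3 dx = -64/81;  ∫_0^2/3 16*x^2/9 dx = 128/729.
  Sum: 512/1701 − 256/243 + 1664/1215 − 64/81 + 128/729 = 64/25515.
∫_0^2/3 u² dx = 64/688905, so ||u||_L² = 8*sqrt(105)/8505.
∫_0^2/3 (u')² dx = 64/25515, so ||u'||_L² = 8*sqrt(35)/945.
Ratio ||u||_L² / ||u'||_L² = sqrt(3)/9.
Sharp Poincaré constant on H^1_0(0, 2/3) is C_P = L/π = 2/(3*π), achieved by sin(3*π/2·x).
A polynomial bump cannot attain the sharp Poincaré constant (only the first sine eigenfunction does), so the ratio is strictly less than C_P, consistent with ||u||_L² ≤ C_P ||u'||_L².


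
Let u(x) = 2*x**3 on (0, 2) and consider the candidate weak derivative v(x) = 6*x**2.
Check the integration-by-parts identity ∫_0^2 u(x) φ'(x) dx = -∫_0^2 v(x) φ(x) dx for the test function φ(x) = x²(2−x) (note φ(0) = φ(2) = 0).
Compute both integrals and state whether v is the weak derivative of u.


LHS = -64/5, RHS = -64/5. Yes, v = u' weakly.

u(x) = 2*x**3, classical derivative u'(x) = 6*x**2.
φ(x) = x²(2−x), so φ'(x) = x*(4 - 3*x).
Note φ(0) = φ(2) = 0, so the boundary term u·φ vanishes.
LHS = ∫_0^2 u(x) φ'(x) dx = ∫_0^2 (-6*x^5 + 8*x^4) dx. Term by term:
  ∫_0^2 -6*x^5 dx = -64;  ∫_0^2 8*x^4 dx = 256/5.
Sum: -64 + 256/5 = -64/5.
So LHS = -64/5.
∫_0^2 v(x) φ(x) dx = ∫_0^2 (-6*x^5 + 12*x^4) dx. Term by term:
  ∫_0^2 -6*x^5 dx = -64;  ∫_0^2 12*x^4 dx = 384/5.
Sum: -64 + 384/5 = 64/5.
So RHS = -∫_0^2 v(x) φ(x) dx = -64/5.
LHS = RHS, so the identity holds for this test φ.
Moreover u is smooth here and v(x) = u'(x) = 6*x**2 pointwise, so the identity holds for every test function. Hence v is the weak derivative of u.


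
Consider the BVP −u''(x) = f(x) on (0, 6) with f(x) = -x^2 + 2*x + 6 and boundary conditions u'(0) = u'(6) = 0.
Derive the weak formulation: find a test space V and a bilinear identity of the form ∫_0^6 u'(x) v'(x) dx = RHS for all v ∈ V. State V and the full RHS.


V = H^1(0, 6) (no boundary constraint on v; u is determined up to an additive constant); weak form: ∫_0^6 u'v' dx = ∫_0^6 (-x^2 + 2*x + 6) v dx for all v ∈ V.

Multiply both sides by a test function v and integrate from 0 to 6:
  ∫_0^6 −u''(x) v(x) dx = ∫_0^6 f(x) v(x) dx.
Integrate the LHS by parts once:
  ∫_0^6 −u'' v dx = −[u'(x) v(x)]_0^6 + ∫_0^6 u'(x) v'(x) dx.
Thus ∫_0^6 u'(x) v'(x) dx = ∫_0^6 f(x) v(x) dx + [u'(x) v(x)]_0^6.
Choose V so that boundary terms are either known or forced to vanish.
u has homogeneous Neumann: u'(0) = u'(6) = 0. So [u' v]_0^6 = 0·v(6) − 0·v(0) = 0 for any v; take V = H^1(0, 6).
Weak formulation: find u (satisfying any essential BC) such that ∫_0^6 u'(x) v'(x) dx = ∫_0^6 f v dx for all v ∈ V (homogeneous Neumann, so boundary terms vanish).
Substituting f(x) = -x^2 + 2*x + 6, the right-hand side is ∫_0^6 (-x^2 + 2*x + 6) v dx.
Compatibility check (pure Neumann): taking v ≡ 1 ∈ V gives 0 = ∫_0^6 f dx + (0) − (0), i.e. ∫_0^6 f dx must equal u'(0) − u'(6) = 0. Indeed ∫_0^6 (-x^2 + 2*x + 6) dx = 0, so the data are compatible. The solution is then unique only up to an additive constant (fix it e.g. by requiring ∫_0^6 u dx = 0).


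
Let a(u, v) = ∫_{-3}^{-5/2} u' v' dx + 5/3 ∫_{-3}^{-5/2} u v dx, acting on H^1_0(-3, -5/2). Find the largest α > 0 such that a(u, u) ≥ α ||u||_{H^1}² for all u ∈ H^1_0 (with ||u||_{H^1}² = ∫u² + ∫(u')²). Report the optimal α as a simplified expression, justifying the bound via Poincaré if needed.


α = 1

Coercivity of a(·,·) on H^1_0(-3, -5/2) means a(u, u) ≥ α ||u||_{H^1}² for every u ∈ H^1_0.
The interval has length L = 1/2, and Poincaré/coercivity depend only on L. Here a(u, u) = ∫(u')² + (5/3)·∫u².
Here c = 5/3 ≥ 1, so a(u,u) = ∫(u')² + c∫u² ≥ ∫(u')² + ∫u² = ||u||_{H^1}², i.e. α = 1 works. No larger α is possible: a(u,u) ≥ α||u||_{H^1}² means (1−α)∫(u')² ≥ (α−c)∫u², and for the modes u_n = sin(nπ(x−x₀)/L) (x₀ the left endpoint) one has ∫u_n²/∫(u_n')² = (L/(nπ))² → 0, so a(u_n,u_n)/||u_n||_{H^1}² → 1. Hence the optimal constant is α = 1.
Therefore α = 1.


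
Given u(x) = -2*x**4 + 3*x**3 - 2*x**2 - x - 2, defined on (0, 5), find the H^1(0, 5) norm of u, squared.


||u||_{H^1}^2 = 110268175/126

The H^1 norm (squared) on an interval (0, L) is
  ||u||_{H^1}^2 = ∫_0^L u(x)^2 dx + ∫_0^L u'(x)^2 dx.
Compute u'(x) = -8*x**3 + 9*x**2 - 4*x - 1.
Then u(x)^2 = 4*x**8 - 12*x**7 + 17*x**6 - 8*x**5 + 6*x**4 - 8*x**3 + 9*x**2 + 4*x + 4 and u'(x)^2 = 64*x**6 - 144*x**5 + 145*x**4 - 56*x**3 - 2*x**2 + 8*x + 1.
Integrate each monomial from 0 to 5 using ∫_0^5 c·x^n dx = c·5^(n+1)/(n+1):
  ∫_0^5 u(x)^2 dx = ∫_0^5 (4*x^8 - 12*x^7 + 17*x^6 - 8*x^5 + 6*x^4 - 8*x^3 + 9*x^2 + 4*x + 4) dx. Term by term:
    ∫_0^5 4*x^8 dx = 7812500/9;  ∫_0^5 -12*x^7 dx = -1171875/2;  ∫_0^5 17*x^6 dx = 1328125/7;
    ∫_0^5 -8*x^5 dx = -62500/3;  ∫_0^5 6*x^4 dx = 3750;  ∫_0^5 -8*x^3 dx = -1250;
    ∫_0^5 9*x^2 dx = 375;  ∫_0^5 4*x dx = 50;  ∫_0^5 4 dx = 20.
  Sum: 7812500/9 − 1171875/2 + 1328125/7 − 62500/3 + 3750 − 1250 + 375 + 50 + 20 = 57199195/126.
  ∫_0^5 u'(x)^2 dx = ∫_0^5 (64*x^6 - 144*x^5 + 145*x^4 - 56*x^3 - 2*x^2 + 8*x + 1) dx. Term by term:
    ∫_0^5 64*x^6 dx = 5000000/7;  ∫_0^5 -144*x^5 dx = -375000;  ∫_0^5 145*x^4 dx = 90625;
    ∫_0^5 -56*x^3 dx = -8750;  ∫_0^5 -2*x^2 dx = -250/3;  ∫_0^5 8*x dx = 100;
    ∫_0^5 1 dx = 5.
  Sum: 5000000/7 − 375000 + 90625 − 8750 − 250/3 + 100 + 5 = 8844830/21.
Adding: ||u||_{H^1}^2 = 57199195/126 + 8844830/21 = 110268175/126.


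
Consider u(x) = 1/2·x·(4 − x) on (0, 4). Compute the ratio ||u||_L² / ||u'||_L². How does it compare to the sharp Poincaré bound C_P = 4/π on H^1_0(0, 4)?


||u||_L² / ||u'||_L² = 2*sqrt(10)/5 < C_P = 4/π.

u(x) = 1/2·x·(4 − x), so u'(x) = 2 - x.
u(x) = 1/2·x·(4 − x) vanishes at x = 0 and x = 4, so u ∈ H^1_0(0, 4). Differentiate via the product rule and integrate the resulting polynomials term by term.
  ∫_0^4 u² dx = ∫_0^4 (x^4/4 - 2*x^3 + 4*x^2) dx. Term by term:
    ∫_0^4 x^4/4 dx = 256/5;  ∫_0^4 -2*x^3 dx = -128;  ∫_0^4 4*x^2 dx = 256/3.
  Sum: 256/5 − 128 + 256/3 = 128/15.
  ∫_0^4 (u')² dx = ∫_0^4 (x^2 - 4*x + 4) dx. Term by term:
    ∫_0^4 x^2 dx = 64/3;  ∫_0^4 -4*x dx = -32;  ∫_0^4 4 dx = 16.
  Sum: 64/3 − 32 + 16 = 16/3.
∫_0^4 u² dx = 128/15, so ||u||_L² = 8*sqrt(30)/15.
∫_0^4 (u')² dx = 16/3, so ||u'||_L² = 4*sqrt(3)/3.
Ratio ||u||_L² / ||u'||_L² = 2*sqrt(10)/5.
Sharp Poincaré constant on H^1_0(0, 4) is C_P = L/π = 4/π, achieved by sin(π/4·x).
A polynomial bump cannot attain the sharp Poincaré constant (only the first sine eigenfunction does), so the ratio is strictly less than C_P, consistent with ||u||_L² ≤ C_P ||u'||_L².


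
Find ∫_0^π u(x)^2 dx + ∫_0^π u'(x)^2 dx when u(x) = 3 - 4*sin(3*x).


||u||_{H^1(0,π)}^2 = -16 + 89*π

u'(x) = -12*cos(3*x).
Expand u² and (u')² and integrate term by term on (0, π), using: for integers n ≥ 1, ∫_0^π sin²(nx) dx = ∫_0^π cos²(nx) dx = π/2; for n ≠ n', ∫_0^π sin(nx)sin(n'x) dx = ∫_0^π cos(nx)cos(n'x) dx = 0; and by product-to-sum, ∫_0^π sin(nx)cos(n'x) dx = ½∫_0^π [sin((n+n')x) + sin((n−n')x)] dx, which is 0 when n+n' is even and 2n/(n²−n'²) when n+n' is odd (it need not vanish on (0, π)). For the constant mode: ∫_0^π 1 dx = π, ∫_0^π cos(nx) dx = 0, ∫_0^π sin(nx) dx = (1−(−1)^n)/n.
  u² squared terms: (3)²·∫1 dx = 9·π = 9*π;  (-4)²·∫sin(3x)² dx = 16·π/2 = 8*π.
  u² cross terms: 2·(3)·(-4)·∫1·sin(3x) dx = -24·(2/3) = -16.
  So ∫_0^π u² dx = 9*π + 8*π − 16 = -16 + 17*π.
  (u')² squared terms: (-12)²·∫cos(3x)² dx = 144·π/2 = 72*π.
  So ∫_0^π (u')² dx = 72*π.
||u||_{H^1}^2 = (-16 + 17*π) + (72*π) = -16 + 89*π.


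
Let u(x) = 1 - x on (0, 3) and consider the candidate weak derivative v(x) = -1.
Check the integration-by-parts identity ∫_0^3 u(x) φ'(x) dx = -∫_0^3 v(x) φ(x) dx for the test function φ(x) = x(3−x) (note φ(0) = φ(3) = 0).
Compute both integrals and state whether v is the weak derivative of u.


LHS = 9/2, RHS = 9/2. Yes, v = u' weakly.

u(x) = 1 - x, classical derivative u'(x) = -1.
φ(x) = x(3−x), so φ'(x) = 3 - 2*x.
Note φ(0) = φ(3) = 0, so the boundary term u·φ vanishes.
LHS = ∫_0^3 u(x) φ'(x) dx = ∫_0^3 (2*x^2 - 5*x + 3) dx. Term by term:
  ∫_0^3 2*x^2 dx = 18;  ∫_0^3 -5*x dx = -45/2;  ∫_0^3 3 dx = 9.
Sum: 18 − 45/2 + 9 = 9/2.
So LHS = 9/2.
∫_0^3 v(x) φ(x) dx = ∫_0^3 (x^2 - 3*x) dx. Term by term:
  ∫_0^3 x^2 dx = 9;  ∫_0^3 -3*x dx = -27/2.
Sum: 9 − 27/2 = -9/2.
So RHS = -∫_0^3 v(x) φ(x) dx = 9/2.
LHS = RHS, so the identity holds for this test φ.
Moreover u is smooth here and v(x) = u'(x) = -1 pointwise, so the identity holds for every test function. Hence v is the weak derivative of u.


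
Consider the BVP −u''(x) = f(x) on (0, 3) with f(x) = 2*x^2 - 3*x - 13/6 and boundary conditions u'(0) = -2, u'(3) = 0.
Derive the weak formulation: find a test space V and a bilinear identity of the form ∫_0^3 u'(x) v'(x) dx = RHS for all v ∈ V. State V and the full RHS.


V = H^1(0, 3) (v unrestricted at boundary; u is determined up to an additive constant); weak form: ∫_0^3 u'v' dx = ∫_0^3 (2*x^2 - 3*x - 13/6) v dx + 2·v(0) for all v ∈ V.

Multiply both sides by a test function v and integrate from 0 to 3:
  ∫_0^3 −u''(x) v(x) dx = ∫_0^3 f(x) v(x) dx.
Integrate the LHS by parts once:
  ∫_0^3 −u'' v dx = −[u'(x) v(x)]_0^3 + ∫_0^3 u'(x) v'(x) dx.
Thus ∫_0^3 u'(x) v'(x) dx = ∫_0^3 f(x) v(x) dx + [u'(x) v(x)]_0^3.
Choose V so that boundary terms are either known or forced to vanish.
u has inhomogeneous Neumann u'(0) = -2, u'(3) = 0. [u' v]_0^3 = (0)·v(3) − (-2)·v(0) = 2·v(0). Take V = H^1(0, 3); boundary term becomes part of RHS.
Weak formulation: find u (satisfying any essential BC) such that ∫_0^3 u'(x) v'(x) dx = ∫_0^3 f v dx + 2·v(0) for all v ∈ V (Neumann data are natural BCs: they enter the RHS as boundary terms).
Substituting f(x) = 2*x^2 - 3*x - 13/6, the right-hand side is ∫_0^3 (2*x^2 - 3*x - 13/6) v dx + 2·v(0).
Compatibility check (pure Neumann): taking v ≡ 1 ∈ V gives 0 = ∫_0^3 f dx + (0) − (-2), i.e. ∫_0^3 f dx must equal u'(0) − u'(3) = -2. Indeed ∫_0^3 (2*x^2 - 3*x - 13/6) dx = -2, so the data are compatible. The solution is then unique only up to an additive constant (fix it e.g. by requiring ∫_0^3 u dx = 0).


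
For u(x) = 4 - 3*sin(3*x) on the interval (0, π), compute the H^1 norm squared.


||u||_{H^1(0,π)}^2 = -16 + 61*π

u'(x) = -9*cos(3*x).
Expand u² and (u')² and integrate term by term on (0, π), using: for integers n ≥ 1, ∫_0^π sin²(nx) dx = ∫_0^π cos²(nx) dx = π/2; for n ≠ n', ∫_0^π sin(nx)sin(n'x) dx = ∫_0^π cos(nx)cos(n'x) dx = 0; and by product-to-sum, ∫_0^π sin(nx)cos(n'x) dx = ½∫_0^π [sin((n+n')x) + sin((n−n')x)] dx, which is 0 when n+n' is even and 2n/(n²−n'²) when n+n' is odd (it need not vanish on (0, π)). For the constant mode: ∫_0^π 1 dx = π, ∫_0^π cos(nx) dx = 0, ∫_0^π sin(nx) dx = (1−(−1)^n)/n.
  u² squared terms: (4)²·∫1 dx = 16·π = 16*π;  (-3)²·∫sin(3x)² dx = 9·π/2 = 9*π/2.
  u² cross terms: 2·(4)·(-3)·∫1·sin(3x) dx = -24·(2/3) = -16.
  So ∫_0^π u² dx = 16*π + 9*π/2 − 16 = -16 + 41*π/2.
  (u')² squared terms: (-9)²·∫cos(3x)² dx = 81·π/2 = 81*π/2.
  So ∫_0^π (u')² dx = 81*π/2.
||u||_{H^1}^2 = (-16 + 41*π/2) + (81*π/2) = -16 + 61*π.


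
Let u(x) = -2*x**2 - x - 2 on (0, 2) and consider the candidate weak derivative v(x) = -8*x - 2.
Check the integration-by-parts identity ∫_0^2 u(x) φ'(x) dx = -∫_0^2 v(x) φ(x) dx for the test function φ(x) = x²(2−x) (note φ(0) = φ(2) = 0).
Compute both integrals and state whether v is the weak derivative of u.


LHS = 116/15, RHS = 232/15. No, v is not the weak derivative of u.

u(x) = -2*x**2 - x - 2, classical derivative u'(x) = -4*x - 1.
φ(x) = x²(2−x), so φ'(x) = x*(4 - 3*x).
Note φ(0) = φ(2) = 0, so the boundary term u·φ vanishes.
LHS = ∫_0^2 u(x) φ'(x) dx = ∫_0^2 (6*x^4 - 5*x^3 + 2*x^2 - 8*x) dx. Term by term:
  ∫_0^2 6*x^4 dx = 192/5;  ∫_0^2 -5*x^3 dx = -20;  ∫_0^2 2*x^2 dx = 16/3;
  ∫_0^2 -8*x dx = -16.
Sum: 192/5 − 20 + 16/3 − 16 = 116/15.
So LHS = 116/15.
∫_0^2 v(x) φ(x) dx = ∫_0^2 (8*x^4 - 14*x^3 - 4*x^2) dx. Term by term:
  ∫_0^2 8*x^4 dx = 256/5;  ∫_0^2 -14*x^3 dx = -56;  ∫_0^2 -4*x^2 dx = -32/3.
Sum: 256/5 − 56 − 32/3 = -232/15.
So RHS = -∫_0^2 v(x) φ(x) dx = 232/15.
LHS − RHS = -116/15 ≠ 0, so the identity fails.
(For a valid weak derivative the identity must hold for EVERY test function, in particular this one. The failure shows v is NOT the weak derivative of u.)
Correct weak derivative would be u'(x) = -4*x - 1.


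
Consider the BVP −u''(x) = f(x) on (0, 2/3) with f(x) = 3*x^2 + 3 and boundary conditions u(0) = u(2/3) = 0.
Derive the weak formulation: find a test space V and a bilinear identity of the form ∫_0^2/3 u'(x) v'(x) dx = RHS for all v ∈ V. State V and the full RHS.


V = H^1_0(0, 2/3) (so v(0) = v(2/3) = 0); weak form: ∫_0^2/3 u'v' dx = ∫_0^2/3 (3*x^2 + 3) v dx for all v ∈ V.

Multiply both sides by a test function v and integrate from 0 to 2/3:
  ∫_0^2/3 −u''(x) v(x) dx = ∫_0^2/3 f(x) v(x) dx.
Integrate the LHS by parts once:
  ∫_0^2/3 −u'' v dx = −[u'(x) v(x)]_0^2/3 + ∫_0^2/3 u'(x) v'(x) dx.
Thus ∫_0^2/3 u'(x) v'(x) dx = ∫_0^2/3 f(x) v(x) dx + [u'(x) v(x)]_0^2/3.
Choose V so that boundary terms are either known or forced to vanish.
u is Dirichlet: u(0) = u(2/3) = 0. Let V = H^1_0(0, 2/3); then v(0) = v(2/3) = 0, and [u' v]_0^2/3 = 0.
Weak formulation: find u (satisfying any essential BC) such that ∫_0^2/3 u'(x) v'(x) dx = ∫_0^2/3 f v dx for all v ∈ V.
Substituting f(x) = 3*x^2 + 3, the right-hand side is ∫_0^2/3 (3*x^2 + 3) v dx.


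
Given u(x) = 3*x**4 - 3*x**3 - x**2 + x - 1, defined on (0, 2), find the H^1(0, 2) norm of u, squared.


||u||_{H^1}^2 = 12112/15

The H^1 norm (squared) on an interval (0, L) is
  ||u||_{H^1}^2 = ∫_0^L u(x)^2 dx + ∫_0^L u'(x)^2 dx.
Compute u'(x) = 12*x**3 - 9*x**2 - 2*x + 1.
Then u(x)^2 = 9*x**8 - 18*x**7 + 3*x**6 + 12*x**5 - 11*x**4 + 4*x**3 + 3*x**2 - 2*x + 1 and u'(x)^2 = 144*x**6 - 216*x**5 + 33*x**4 + 60*x**3 - 14*x**2 - 4*x + 1.
Integrate each monomial from 0 to 2 using ∫_0^2 c·x^n dx = c·2^(n+1)/(n+1):
  ∫_0^2 u(x)^2 dx = ∫_0^2 (9*x^8 - 18*x^7 + 3*x^6 + 12*x^5 - 11*x^4 + 4*x^3 + 3*x^2 - 2*x + 1) dx. Term by term:
    ∫_0^2 9*x^8 dx = 512;  ∫_0^2 -18*x^7 dx = -576;  ∫_0^2 3*x^6 dx = 384/7;
    ∫_0^2 12*x^5 dx = 128;  ∫_0^2 -11*x^4 dx = -352/5;  ∫_0^2 4*x^3 dx = 16;
    ∫_0^2 3*x^2 dx = 8;  ∫_0^2 -2*x dx = -4;  ∫_0^2 1 dx = 2.
  Sum: 512 − 576 + 384/7 + 128 − 352/5 + 16 + 8 − 4 + 2 = 2466/35.
  ∫_0^2 u'(x)^2 dx = ∫_0^2 (144*x^6 - 216*x^5 + 33*x^4 + 60*x^3 - 14*x^2 - 4*x + 1) dx. Term by term:
    ∫_0^2 144*x^6 dx = 18432/7;  ∫_0^2 -216*x^5 dx = -2304;  ∫_0^2 33*x^4 dx = 1056/5;
    ∫_0^2 60*x^3 dx = 240;  ∫_0^2 -14*x^2 dx = -112/3;  ∫_0^2 -4*x dx = -8;
    ∫_0^2 1 dx = 2.
  Sum: 18432/7 − 2304 + 1056/5 + 240 − 112/3 − 8 + 2 = 77386/105.
Adding: ||u||_{H^1}^2 = 2466/35 + 77386/105 = 12112/15.


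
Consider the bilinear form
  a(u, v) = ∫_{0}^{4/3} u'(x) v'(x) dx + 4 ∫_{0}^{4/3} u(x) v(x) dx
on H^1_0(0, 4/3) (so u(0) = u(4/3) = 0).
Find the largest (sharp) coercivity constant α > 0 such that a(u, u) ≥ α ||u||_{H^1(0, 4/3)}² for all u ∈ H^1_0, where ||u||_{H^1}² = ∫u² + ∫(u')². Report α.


α = 1

Coercivity of a(·,·) on H^1_0(0, 4/3) means a(u, u) ≥ α ||u||_{H^1}² for every u ∈ H^1_0.
The interval has length L = 4/3, and Poincaré/coercivity depend only on L. Here a(u, u) = ∫(u')² + (4)·∫u².
Here c = 4 ≥ 1, so a(u,u) = ∫(u')² + c∫u² ≥ ∫(u')² + ∫u² = ||u||_{H^1}², i.e. α = 1 works. No larger α is possible: a(u,u) ≥ α||u||_{H^1}² means (1−α)∫(u')² ≥ (α−c)∫u², and for the modes u_n = sin(nπ(x−x₀)/L) (x₀ the left endpoint) one has ∫u_n²/∫(u_n')² = (L/(nπ))² → 0, so a(u_n,u_n)/||u_n||_{H^1}² → 1. Hence the optimal constant is α = 1.
Therefore α = 1.


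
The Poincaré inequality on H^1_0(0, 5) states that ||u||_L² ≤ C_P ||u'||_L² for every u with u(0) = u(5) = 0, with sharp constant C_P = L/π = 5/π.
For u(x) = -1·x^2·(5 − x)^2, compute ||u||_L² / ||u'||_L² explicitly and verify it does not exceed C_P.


||u||_L² / ||u'||_L² = 5*sqrt(3)/6 < C_P = 5/π.

u(x) = -1·x^2·(5 − x)^2, so u'(x) = 2*x*(x*(5 - x) - (x - 5)^2).
u(x) = -1·x^2·(5 − x)^2 vanishes at x = 0 and x = 5, so u ∈ H^1_0(0, 5). Differentiate via the product rule and integrate the resulting polynomials term by term.
  ∫_0^5 u² dx = ∫_0^5 (x^8 - 20*x^7 + 150*x^6 - 500*x^5 + 625*x^4) dx. Term by term:
    ∫_0^5 x^8 dx = 1953125/9;  ∫_0^5 -20*x^7 dx = -1953125/2;  ∫_0^5 150*x^6 dx = 11718750/7;
    ∫_0^5 -500*x^5 dx = -3906250/3;  ∫_0^5 625*x^4 dx = 390625.
  Sum: 1953125/9 − 1953125/2 + 11718750/7 − 3906250/3 + 390625 = 390625/126.
  ∫_0^5 (u')² dx = ∫_0^5 (16*x^6 - 240*x^5 + 1300*x^4 - 3000*x^3 + 2500*x^2) dx. Term by term:
    ∫_0^5 16*x^6 dx = 1250000/7;  ∫_0^5 -240*x^5 dx = -625000;  ∫_0^5 1300*x^4 dx = 812500;
    ∫_0^5 -3000*x^3 dx = -468750;  ∫_0^5 2500*x^2 dx = 312500/3.
  Sum: 1250000/7 − 625000 + 812500 − 468750 + 312500/3 = 31250/21.
∫_0^5 u² dx = 390625/126, so ||u||_L² = 625*sqrt(14)/42.
∫_0^5 (u')² dx = 31250/21, so ||u'||_L² = 125*sqrt(42)/21.
Ratio ||u||_L² / ||u'||_L² = 5*sqrt(3)/6.
Sharp Poincaré constant on H^1_0(0, 5) is C_P = L/π = 5/π, achieved by sin(π/5·x).
A polynomial bump cannot attain the sharp Poincaré constant (only the first sine eigenfunction does), so the ratio is strictly less than C_P, consistent with ||u||_L² ≤ C_P ||u'||_L².


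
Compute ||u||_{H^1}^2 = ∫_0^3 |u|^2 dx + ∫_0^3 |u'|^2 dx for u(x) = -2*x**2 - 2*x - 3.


||u||_{H^1}^2 = 4047/5

The H^1 norm (squared) on an interval (0, L) is
  ||u||_{H^1}^2 = ∫_0^L u(x)^2 dx + ∫_0^L u'(x)^2 dx.
Compute u'(x) = -4*x - 2.
Then u(x)^2 = 4*x**4 + 8*x**3 + 16*x**2 + 12*x + 9 and u'(x)^2 = 16*x**2 + 16*x + 4.
Integrate each monomial from 0 to 3 using ∫_0^3 c·x^n dx = c·3^(n+1)/(n+1):
  ∫_0^3 u(x)^2 dx = ∫_0^3 (4*x^4 + 8*x^3 + 16*x^2 + 12*x + 9) dx. Term by term:
    ∫_0^3 4*x^4 dx = 972/5;  ∫_0^3 8*x^3 dx = 162;  ∫_0^3 16*x^2 dx = 144;
    ∫_0^3 12*x dx = 54;  ∫_0^3 9 dx = 27.
  Sum: 972/5 + 162 + 144 + 54 + 27 = 2907/5.
  ∫_0^3 u'(x)^2 dx = ∫_0^3 (16*x^2 + 16*x + 4) dx. Term by term:
    ∫_0^3 16*x^2 dx = 144;  ∫_0^3 16*x dx = 72;  ∫_0^3 4 dx = 12.
  Sum: 144 + 72 + 12 = 228.
Adding: ||u||_{H^1}^2 = 2907/5 + 228 = 4047/5.


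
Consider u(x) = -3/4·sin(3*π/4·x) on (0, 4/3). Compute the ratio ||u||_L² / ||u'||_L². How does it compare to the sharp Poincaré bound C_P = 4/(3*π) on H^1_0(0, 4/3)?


||u||_L² / ||u'||_L² = 4/(3*π) = C_P.

u(x) = -3/4·sin(3*π/4·x), so u'(x) = -9*π*cos(3*π*x/4)/16.
Writing u(x) = A·sin(kπx/L) with A = -3/4 and k = 1, use ∫_0^L sin²(kπx/L) dx = L/2 and ∫_0^L cos²(kπx/L) dx = L/2.
u² = 9/16·sin²(3*π/4·x) and (u')² = 81*π^2/256·cos²(3*π/4·x), and each of sin², cos² integrates to L/2 = 2/3 over (0, 4/3).
∫_0^4/3 u² dx = 3/8, so ||u||_L² = sqrt(6)/4.
∫_0^4/3 (u')² dx = 27*π^2/128, so ||u'||_L² = 3*sqrt(6)*π/16.
Ratio ||u||_L² / ||u'||_L² = 4/(3*π).
Sharp Poincaré constant on H^1_0(0, 4/3) is C_P = L/π = 4/(3*π), achieved by sin(3*π/4·x).
This is the k = 1 eigenfunction (up to amplitude), so the ratio equals the sharp Poincaré constant exactly.


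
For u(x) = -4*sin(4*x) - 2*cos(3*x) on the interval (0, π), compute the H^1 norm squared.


||u||_{H^1(0,π)}^2 = 1280/7 + 156*π

u'(x) = 6*sin(3*x) - 16*cos(4*x).
Expand u² and (u')² and integrate term by term on (0, π), using: for integers n ≥ 1, ∫_0^π sin²(nx) dx = ∫_0^π cos²(nx) dx = π/2; for n ≠ n', ∫_0^π sin(nx)sin(n'x) dx = ∫_0^π cos(nx)cos(n'x) dx = 0; and by product-to-sum, ∫_0^π sin(nx)cos(n'x) dx = ½∫_0^π [sin((n+n')x) + sin((n−n')x)] dx, which is 0 when n+n' is even and 2n/(n²−n'²) when n+n' is odd (it need not vanish on (0, π)).
  u² squared terms: (-4)²·∫sin(4x)² dx = 16·π/2 = 8*π;  (-2)²·∫cos(3x)² dx = 4·π/2 = 2*π.
  u² cross terms: 2·(-4)·(-2)·∫sin(4x)·cos(3x) dx = 16·(8/7) = 128/7.
  So ∫_0^π u² dx = 8*π + 2*π + 128/7 = 128/7 + 10*π.
  (u')² squared terms: (-16)²·∫cos(4x)² dx = 256·π/2 = 128*π;  (6)²·∫sin(3x)² dx = 36·π/2 = 18*π.
  (u')² cross terms: 2·(-16)·(6)·∫cos(4x)·sin(3x) dx = -192·(-6/7) = 1152/7.
  So ∫_0^π (u')² dx = 128*π + 18*π + 1152/7 = 1152/7 + 146*π.
||u||_{H^1}^2 = (128/7 + 10*π) + (1152/7 + 146*π) = 1280/7 + 156*π.


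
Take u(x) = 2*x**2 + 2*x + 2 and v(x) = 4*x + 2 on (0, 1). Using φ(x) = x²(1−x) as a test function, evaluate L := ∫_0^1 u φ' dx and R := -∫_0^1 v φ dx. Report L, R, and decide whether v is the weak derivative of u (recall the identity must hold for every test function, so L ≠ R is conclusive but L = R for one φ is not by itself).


LHS = -11/30, RHS = -11/30. Yes, v = u' weakly.

u(x) = 2*x**2 + 2*x + 2, classical derivative u'(x) = 4*x + 2.
φ(x) = x²(1−x), so φ'(x) = x*(2 - 3*x).
Note φ(0) = φ(1) = 0, so the boundary term u·φ vanishes.
LHS = ∫_0^1 u(x) φ'(x) dx = ∫_0^1 (-6*x^4 - 2*x^3 - 2*x^2 + 4*x) dx. Term by term:
  ∫_0^1 -6*x^4 dx = -6/5;  ∫_0^1 -2*x^3 dx = -1/2;  ∫_0^1 -2*x^2 dx = -2/3;
  ∫_0^1 4*x dx = 2.
Sum: -6/5 − 1/2 − 2/3 + 2 = -11/30.
So LHS = -11/30.
∫_0^1 v(x) φ(x) dx = ∫_0^1 (-4*x^4 + 2*x^3 + 2*x^2) dx. Term by term:
  ∫_0^1 -4*x^4 dx = -4/5;  ∫_0^1 2*x^3 dx = 1/2;  ∫_0^1 2*x^2 dx = 2/3.
Sum: -4/5 + 1/2 + 2/3 = 11/30.
So RHS = -∫_0^1 v(x) φ(x) dx = -11/30.
LHS = RHS, so the identity holds for this test φ.
Moreover u is smooth here and v(x) = u'(x) = 4*x + 2 pointwise, so the identity holds for every test function. Hence v is the weak derivative of u.


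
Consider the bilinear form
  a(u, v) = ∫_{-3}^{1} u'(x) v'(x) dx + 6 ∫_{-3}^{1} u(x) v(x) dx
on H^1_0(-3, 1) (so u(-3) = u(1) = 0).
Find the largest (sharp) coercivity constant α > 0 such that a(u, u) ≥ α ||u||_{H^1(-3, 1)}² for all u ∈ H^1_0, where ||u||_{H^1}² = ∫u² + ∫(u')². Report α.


α = 1

Coercivity of a(·,·) on H^1_0(-3, 1) means a(u, u) ≥ α ||u||_{H^1}² for every u ∈ H^1_0.
The interval has length L = 4, and Poincaré/coercivity depend only on L. Here a(u, u) = ∫(u')² + (6)·∫u².
Here c = 6 ≥ 1, so a(u,u) = ∫(u')² + c∫u² ≥ ∫(u')² + ∫u² = ||u||_{H^1}², i.e. α = 1 works. No larger α is possible: a(u,u) ≥ α||u||_{H^1}² means (1−α)∫(u')² ≥ (α−c)∫u², and for the modes u_n = sin(nπ(x−x₀)/L) (x₀ the left endpoint) one has ∫u_n²/∫(u_n')² = (L/(nπ))² → 0, so a(u_n,u_n)/||u_n||_{H^1}² → 1. Hence the optimal constant is α = 1.
Therefore α = 1.


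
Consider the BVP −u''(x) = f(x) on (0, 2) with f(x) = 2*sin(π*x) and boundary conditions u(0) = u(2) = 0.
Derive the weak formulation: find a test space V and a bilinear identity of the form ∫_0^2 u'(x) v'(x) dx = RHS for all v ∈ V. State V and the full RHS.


V = H^1_0(0, 2) (so v(0) = v(2) = 0); weak form: ∫_0^2 u'v' dx = ∫_0^2 (2*sin(π*x)) v dx for all v ∈ V.

Multiply both sides by a test function v and integrate from 0 to 2:
  ∫_0^2 −u''(x) v(x) dx = ∫_0^2 f(x) v(x) dx.
Integrate the LHS by parts once:
  ∫_0^2 −u'' v dx = −[u'(x) v(x)]_0^2 + ∫_0^2 u'(x) v'(x) dx.
Thus ∫_0^2 u'(x) v'(x) dx = ∫_0^2 f(x) v(x) dx + [u'(x) v(x)]_0^2.
Choose V so that boundary terms are either known or forced to vanish.
u is Dirichlet: u(0) = u(2) = 0. Let V = H^1_0(0, 2); then v(0) = v(2) = 0, and [u' v]_0^2 = 0.
Weak formulation: find u (satisfying any essential BC) such that ∫_0^2 u'(x) v'(x) dx = ∫_0^2 f v dx for all v ∈ V.
Substituting f(x) = 2*sin(π*x), the right-hand side is ∫_0^2 (2*sin(π*x)) v dx.


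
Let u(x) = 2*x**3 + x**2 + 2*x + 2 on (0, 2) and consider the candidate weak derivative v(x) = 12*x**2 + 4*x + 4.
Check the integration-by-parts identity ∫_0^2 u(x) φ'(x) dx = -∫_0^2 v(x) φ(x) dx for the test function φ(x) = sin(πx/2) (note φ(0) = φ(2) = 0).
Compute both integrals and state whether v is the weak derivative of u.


LHS = -64/π + 192/π^3, RHS = -128/π + 384/π^3. No, v is not the weak derivative of u.

u(x) = 2*x**3 + x**2 + 2*x + 2, classical derivative u'(x) = 6*x**2 + 2*x + 2.
φ(x) = sin(πx/2), so φ'(x) = π*cos(π*x/2)/2.
Note φ(0) = φ(2) = 0, so the boundary term u·φ vanishes.
LHS = ∫_0^2 u(x) φ'(x) dx = ∫_0^2 (π*x^3*cos(π*x/2) + π*x^2*cos(π*x/2)/2 + π*x*cos(π*x/2) + π*cos(π*x/2)) dx. Term by term:
  ∫_0^2 π*cos(π*x/2) dx = 0;  ∫_0^2 π*x*cos(π*x/2) dx = -8/π;  ∫_0^2 π*x^3*cos(π*x/2) dx = -48/π + 192/π^3;
  ∫_0^2 π*x^2*cos(π*x/2)/2 dx = -8/π.
Sum: 0 − 8/π + -48/π + 192/π^3 − 8/π = -64/π + 192/π^3.
So LHS = -64/π + 192/π^3.
∫_0^2 v(x) φ(x) dx = ∫_0^2 (12*x^2*sin(π*x/2) + 4*x*sin(π*x/2) + 4*sin(π*x/2)) dx. Term by term:
  ∫_0^2 4*sin(π*x/2) dx = 16/π;  ∫_0^2 4*x*sin(π*x/2) dx = 16/π;  ∫_0^2 12*x^2*sin(π*x/2) dx = -384/π^3 + 96/π.
Sum: 16/π + 16/π + -384/π^3 + 96/π = -384/π^3 + 128/π.
So RHS = -∫_0^2 v(x) φ(x) dx = -128/π + 384/π^3.
LHS − RHS = -192/π^3 + 64/π ≠ 0, so the identity fails.
(For a valid weak derivative the identity must hold for EVERY test function, in particular this one. The failure shows v is NOT the weak derivative of u.)
Correct weak derivative would be u'(x) = 6*x**2 + 2*x + 2.


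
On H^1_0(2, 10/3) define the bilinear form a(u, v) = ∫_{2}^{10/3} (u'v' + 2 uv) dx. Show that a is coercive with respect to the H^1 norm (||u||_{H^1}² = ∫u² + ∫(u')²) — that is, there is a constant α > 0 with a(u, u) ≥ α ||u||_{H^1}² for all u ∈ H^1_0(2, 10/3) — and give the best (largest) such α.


α = 1

Coercivity of a(·,·) on H^1_0(2, 10/3) means a(u, u) ≥ α ||u||_{H^1}² for every u ∈ H^1_0.
The interval has length L = 4/3, and Poincaré/coercivity depend only on L. Here a(u, u) = ∫(u')² + (2)·∫u².
Here c = 2 ≥ 1, so a(u,u) = ∫(u')² + c∫u² ≥ ∫(u')² + ∫u² = ||u||_{H^1}², i.e. α = 1 works. No larger α is possible: a(u,u) ≥ α||u||_{H^1}² means (1−α)∫(u')² ≥ (α−c)∫u², and for the modes u_n = sin(nπ(x−x₀)/L) (x₀ the left endpoint) one has ∫u_n²/∫(u_n')² = (L/(nπ))² → 0, so a(u_n,u_n)/||u_n||_{H^1}² → 1. Hence the optimal constant is α = 1.
Therefore α = 1.


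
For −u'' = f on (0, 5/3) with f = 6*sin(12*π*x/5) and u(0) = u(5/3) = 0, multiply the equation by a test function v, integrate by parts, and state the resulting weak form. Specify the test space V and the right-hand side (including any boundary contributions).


V = H^1_0(0, 5/3) (so v(0) = v(5/3) = 0); weak form: ∫_0^5/3 u'v' dx = ∫_0^5/3 (6*sin(12*π*x/5)) v dx for all v ∈ V.

Multiply both sides by a test function v and integrate from 0 to 5/3:
  ∫_0^5/3 −u''(x) v(x) dx = ∫_0^5/3 f(x) v(x) dx.
Integrate the LHS by parts once:
  ∫_0^5/3 −u'' v dx = −[u'(x) v(x)]_0^5/3 + ∫_0^5/3 u'(x) v'(x) dx.
Thus ∫_0^5/3 u'(x) v'(x) dx = ∫_0^5/3 f(x) v(x) dx + [u'(x) v(x)]_0^5/3.
Choose V so that boundary terms are either known or forced to vanish.
u is Dirichlet: u(0) = u(5/3) = 0. Let V = H^1_0(0, 5/3); then v(0) = v(5/3) = 0, and [u' v]_0^5/3 = 0.
Weak formulation: find u (satisfying any essential BC) such that ∫_0^5/3 u'(x) v'(x) dx = ∫_0^5/3 f v dx for all v ∈ V.
Substituting f(x) = 6*sin(12*π*x/5), the right-hand side is ∫_0^5/3 (6*sin(12*π*x/5)) v dx.


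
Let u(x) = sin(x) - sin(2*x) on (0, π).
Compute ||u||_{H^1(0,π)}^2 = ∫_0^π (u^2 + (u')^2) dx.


||u||_{H^1(0,π)}^2 = 7*π/2

u'(x) = cos(x) - 2*cos(2*x).
Expand u² and (u')² and integrate term by term on (0, π), using: for integers n ≥ 1, ∫_0^π sin²(nx) dx = ∫_0^π cos²(nx) dx = π/2; for n ≠ n', ∫_0^π sin(nx)sin(n'x) dx = ∫_0^π cos(nx)cos(n'x) dx = 0; and by product-to-sum, ∫_0^π sin(nx)cos(n'x) dx = ½∫_0^π [sin((n+n')x) + sin((n−n')x)] dx, which is 0 when n+n' is even and 2n/(n²−n'²) when n+n' is odd (it need not vanish on (0, π)).
  u² squared terms: (-1)²·∫sin(2x)² dx = 1·π/2 = π/2;  (1)²·∫sin(x)² dx = 1·π/2 = π/2.
  u² cross terms: 2·(-1)·(1)·∫sin(2x)·sin(x) dx = -2·(0) = 0.
  So ∫_0^π u² dx = π/2 + π/2 + 0 = π.
  (u')² squared terms: (-2)²·∫cos(2x)² dx = 4·π/2 = 2*π;  (1)²·∫cos(x)² dx = 1·π/2 = π/2.
  (u')² cross terms: 2·(-2)·(1)·∫cos(2x)·cos(x) dx = -4·(0) = 0.
  So ∫_0^π (u')² dx = 2*π + π/2 + 0 = 5*π/2.
||u||_{H^1}^2 = (π) + (5*π/2) = 7*π/2.


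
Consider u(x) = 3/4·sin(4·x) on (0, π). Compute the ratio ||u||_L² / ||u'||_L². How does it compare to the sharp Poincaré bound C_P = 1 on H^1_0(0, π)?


||u||_L² / ||u'||_L² = 1/4 < C_P = 1.

u(x) = 3/4·sin(4·x), so u'(x) = 3*cos(4*x).
Writing u(x) = A·sin(kπx/L) with A = 3/4 and k = 4, use ∫_0^L sin²(kπx/L) dx = L/2 and ∫_0^L cos²(kπx/L) dx = L/2.
u² = 9/16·sin²(4·x) and (u')² = 9·cos²(4·x), and each of sin², cos² integrates to L/2 = π/2 over (0, π).
∫_0^π u² dx = 9*π/32, so ||u||_L² = 3*sqrt(2)*sqrt(π)/8.
∫_0^π (u')² dx = 9*π/2, so ||u'||_L² = 3*sqrt(2)*sqrt(π)/2.
Ratio ||u||_L² / ||u'||_L² = 1/4.
Sharp Poincaré constant on H^1_0(0, π) is C_P = L/π = 1, achieved by sin(x).
This is the k = 4 harmonic; the ratio L/(kπ) is strictly less than C_P = L/π, consistent with the sharp inequality ||u||_L² ≤ C_P ||u'||_L².
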